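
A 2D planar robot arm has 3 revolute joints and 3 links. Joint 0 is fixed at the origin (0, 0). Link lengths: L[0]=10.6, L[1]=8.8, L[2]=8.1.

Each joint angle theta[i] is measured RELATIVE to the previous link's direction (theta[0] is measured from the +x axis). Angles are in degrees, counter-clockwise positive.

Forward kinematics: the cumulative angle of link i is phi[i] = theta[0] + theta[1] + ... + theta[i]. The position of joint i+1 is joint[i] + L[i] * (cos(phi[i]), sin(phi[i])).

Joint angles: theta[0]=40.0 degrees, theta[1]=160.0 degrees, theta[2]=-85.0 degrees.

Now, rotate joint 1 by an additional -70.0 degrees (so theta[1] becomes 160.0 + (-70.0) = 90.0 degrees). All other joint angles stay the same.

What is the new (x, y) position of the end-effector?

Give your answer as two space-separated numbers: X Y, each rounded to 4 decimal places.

joint[0] = (0.0000, 0.0000)  (base)
link 0: phi[0] = 40 = 40 deg
  cos(40 deg) = 0.7660, sin(40 deg) = 0.6428
  joint[1] = (0.0000, 0.0000) + 10.6 * (0.7660, 0.6428) = (0.0000 + 8.1201, 0.0000 + 6.8135) = (8.1201, 6.8135)
link 1: phi[1] = 40 + 90 = 130 deg
  cos(130 deg) = -0.6428, sin(130 deg) = 0.7660
  joint[2] = (8.1201, 6.8135) + 8.8 * (-0.6428, 0.7660) = (8.1201 + -5.6565, 6.8135 + 6.7412) = (2.4635, 13.5547)
link 2: phi[2] = 40 + 90 + -85 = 45 deg
  cos(45 deg) = 0.7071, sin(45 deg) = 0.7071
  joint[3] = (2.4635, 13.5547) + 8.1 * (0.7071, 0.7071) = (2.4635 + 5.7276, 13.5547 + 5.7276) = (8.1911, 19.2823)
End effector: (8.1911, 19.2823)

Answer: 8.1911 19.2823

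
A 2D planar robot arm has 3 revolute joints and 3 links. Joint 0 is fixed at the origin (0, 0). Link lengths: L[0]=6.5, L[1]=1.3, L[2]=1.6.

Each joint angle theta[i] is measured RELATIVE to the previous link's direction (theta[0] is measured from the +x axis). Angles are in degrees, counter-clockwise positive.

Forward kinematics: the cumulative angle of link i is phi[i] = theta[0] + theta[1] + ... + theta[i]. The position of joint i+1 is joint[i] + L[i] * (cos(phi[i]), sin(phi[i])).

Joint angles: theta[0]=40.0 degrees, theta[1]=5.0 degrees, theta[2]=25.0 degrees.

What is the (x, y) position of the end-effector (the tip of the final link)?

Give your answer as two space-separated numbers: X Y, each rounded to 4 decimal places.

Answer: 6.4458 6.6009

Derivation:
joint[0] = (0.0000, 0.0000)  (base)
link 0: phi[0] = 40 = 40 deg
  cos(40 deg) = 0.7660, sin(40 deg) = 0.6428
  joint[1] = (0.0000, 0.0000) + 6.5 * (0.7660, 0.6428) = (0.0000 + 4.9793, 0.0000 + 4.1781) = (4.9793, 4.1781)
link 1: phi[1] = 40 + 5 = 45 deg
  cos(45 deg) = 0.7071, sin(45 deg) = 0.7071
  joint[2] = (4.9793, 4.1781) + 1.3 * (0.7071, 0.7071) = (4.9793 + 0.9192, 4.1781 + 0.9192) = (5.8985, 5.0974)
link 2: phi[2] = 40 + 5 + 25 = 70 deg
  cos(70 deg) = 0.3420, sin(70 deg) = 0.9397
  joint[3] = (5.8985, 5.0974) + 1.6 * (0.3420, 0.9397) = (5.8985 + 0.5472, 5.0974 + 1.5035) = (6.4458, 6.6009)
End effector: (6.4458, 6.6009)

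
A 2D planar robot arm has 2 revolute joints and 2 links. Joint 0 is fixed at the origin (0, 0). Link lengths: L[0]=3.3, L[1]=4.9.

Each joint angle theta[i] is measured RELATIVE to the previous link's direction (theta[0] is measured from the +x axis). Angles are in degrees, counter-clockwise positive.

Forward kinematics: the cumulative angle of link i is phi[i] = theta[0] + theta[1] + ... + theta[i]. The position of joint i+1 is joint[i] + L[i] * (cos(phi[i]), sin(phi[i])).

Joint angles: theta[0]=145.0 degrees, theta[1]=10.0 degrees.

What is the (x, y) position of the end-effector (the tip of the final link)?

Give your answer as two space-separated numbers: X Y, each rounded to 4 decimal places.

joint[0] = (0.0000, 0.0000)  (base)
link 0: phi[0] = 145 = 145 deg
  cos(145 deg) = -0.8192, sin(145 deg) = 0.5736
  joint[1] = (0.0000, 0.0000) + 3.3 * (-0.8192, 0.5736) = (0.0000 + -2.7032, 0.0000 + 1.8928) = (-2.7032, 1.8928)
link 1: phi[1] = 145 + 10 = 155 deg
  cos(155 deg) = -0.9063, sin(155 deg) = 0.4226
  joint[2] = (-2.7032, 1.8928) + 4.9 * (-0.9063, 0.4226) = (-2.7032 + -4.4409, 1.8928 + 2.0708) = (-7.1441, 3.9636)
End effector: (-7.1441, 3.9636)

Answer: -7.1441 3.9636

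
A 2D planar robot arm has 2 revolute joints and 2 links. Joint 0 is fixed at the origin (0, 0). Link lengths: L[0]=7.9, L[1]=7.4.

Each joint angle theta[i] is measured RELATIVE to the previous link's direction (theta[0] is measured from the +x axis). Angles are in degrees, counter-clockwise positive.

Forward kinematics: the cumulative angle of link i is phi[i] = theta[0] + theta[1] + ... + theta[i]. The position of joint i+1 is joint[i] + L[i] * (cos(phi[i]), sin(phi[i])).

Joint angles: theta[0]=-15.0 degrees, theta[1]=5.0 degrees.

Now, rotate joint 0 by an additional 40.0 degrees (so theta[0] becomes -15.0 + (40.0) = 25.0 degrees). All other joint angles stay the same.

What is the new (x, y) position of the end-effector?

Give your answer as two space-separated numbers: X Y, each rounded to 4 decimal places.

joint[0] = (0.0000, 0.0000)  (base)
link 0: phi[0] = 25 = 25 deg
  cos(25 deg) = 0.9063, sin(25 deg) = 0.4226
  joint[1] = (0.0000, 0.0000) + 7.9 * (0.9063, 0.4226) = (0.0000 + 7.1598, 0.0000 + 3.3387) = (7.1598, 3.3387)
link 1: phi[1] = 25 + 5 = 30 deg
  cos(30 deg) = 0.8660, sin(30 deg) = 0.5000
  joint[2] = (7.1598, 3.3387) + 7.4 * (0.8660, 0.5000) = (7.1598 + 6.4086, 3.3387 + 3.7000) = (13.5684, 7.0387)
End effector: (13.5684, 7.0387)

Answer: 13.5684 7.0387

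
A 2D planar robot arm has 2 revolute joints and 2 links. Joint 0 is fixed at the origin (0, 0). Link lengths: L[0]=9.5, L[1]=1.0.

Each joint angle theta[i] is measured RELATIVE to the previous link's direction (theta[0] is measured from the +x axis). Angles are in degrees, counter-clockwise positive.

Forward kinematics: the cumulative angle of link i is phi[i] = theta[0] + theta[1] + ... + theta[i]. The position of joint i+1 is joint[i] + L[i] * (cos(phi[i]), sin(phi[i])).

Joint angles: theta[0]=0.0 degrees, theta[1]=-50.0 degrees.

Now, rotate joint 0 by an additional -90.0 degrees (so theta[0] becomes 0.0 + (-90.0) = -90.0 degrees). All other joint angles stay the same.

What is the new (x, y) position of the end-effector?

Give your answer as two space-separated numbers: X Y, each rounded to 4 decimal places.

joint[0] = (0.0000, 0.0000)  (base)
link 0: phi[0] = -90 = -90 deg
  cos(-90 deg) = 0.0000, sin(-90 deg) = -1.0000
  joint[1] = (0.0000, 0.0000) + 9.5 * (0.0000, -1.0000) = (0.0000 + 0.0000, 0.0000 + -9.5000) = (0.0000, -9.5000)
link 1: phi[1] = -90 + -50 = -140 deg
  cos(-140 deg) = -0.7660, sin(-140 deg) = -0.6428
  joint[2] = (0.0000, -9.5000) + 1 * (-0.7660, -0.6428) = (0.0000 + -0.7660, -9.5000 + -0.6428) = (-0.7660, -10.1428)
End effector: (-0.7660, -10.1428)

Answer: -0.7660 -10.1428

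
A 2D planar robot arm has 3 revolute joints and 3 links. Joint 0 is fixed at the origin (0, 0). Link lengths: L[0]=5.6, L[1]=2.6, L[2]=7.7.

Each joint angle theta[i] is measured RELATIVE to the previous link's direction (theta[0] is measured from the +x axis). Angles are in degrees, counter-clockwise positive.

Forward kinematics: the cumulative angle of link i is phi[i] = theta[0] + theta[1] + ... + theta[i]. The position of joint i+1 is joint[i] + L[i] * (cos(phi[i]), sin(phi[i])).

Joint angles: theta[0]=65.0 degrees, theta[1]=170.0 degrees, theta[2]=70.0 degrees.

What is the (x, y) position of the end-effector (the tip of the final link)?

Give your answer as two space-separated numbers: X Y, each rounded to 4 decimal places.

Answer: 5.2919 -3.3619

Derivation:
joint[0] = (0.0000, 0.0000)  (base)
link 0: phi[0] = 65 = 65 deg
  cos(65 deg) = 0.4226, sin(65 deg) = 0.9063
  joint[1] = (0.0000, 0.0000) + 5.6 * (0.4226, 0.9063) = (0.0000 + 2.3667, 0.0000 + 5.0753) = (2.3667, 5.0753)
link 1: phi[1] = 65 + 170 = 235 deg
  cos(235 deg) = -0.5736, sin(235 deg) = -0.8192
  joint[2] = (2.3667, 5.0753) + 2.6 * (-0.5736, -0.8192) = (2.3667 + -1.4913, 5.0753 + -2.1298) = (0.8754, 2.9455)
link 2: phi[2] = 65 + 170 + 70 = 305 deg
  cos(305 deg) = 0.5736, sin(305 deg) = -0.8192
  joint[3] = (0.8754, 2.9455) + 7.7 * (0.5736, -0.8192) = (0.8754 + 4.4165, 2.9455 + -6.3075) = (5.2919, -3.3619)
End effector: (5.2919, -3.3619)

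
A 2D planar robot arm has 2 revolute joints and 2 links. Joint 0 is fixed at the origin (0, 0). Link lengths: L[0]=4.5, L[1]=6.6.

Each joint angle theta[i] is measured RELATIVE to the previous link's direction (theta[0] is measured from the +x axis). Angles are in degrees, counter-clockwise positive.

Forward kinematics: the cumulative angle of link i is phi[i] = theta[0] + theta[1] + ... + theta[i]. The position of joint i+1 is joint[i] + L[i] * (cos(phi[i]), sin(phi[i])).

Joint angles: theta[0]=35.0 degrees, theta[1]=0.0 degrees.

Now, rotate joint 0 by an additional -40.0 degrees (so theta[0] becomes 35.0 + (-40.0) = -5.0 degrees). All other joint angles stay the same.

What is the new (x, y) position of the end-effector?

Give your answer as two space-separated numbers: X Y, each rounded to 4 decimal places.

Answer: 11.0578 -0.9674

Derivation:
joint[0] = (0.0000, 0.0000)  (base)
link 0: phi[0] = -5 = -5 deg
  cos(-5 deg) = 0.9962, sin(-5 deg) = -0.0872
  joint[1] = (0.0000, 0.0000) + 4.5 * (0.9962, -0.0872) = (0.0000 + 4.4829, 0.0000 + -0.3922) = (4.4829, -0.3922)
link 1: phi[1] = -5 + 0 = -5 deg
  cos(-5 deg) = 0.9962, sin(-5 deg) = -0.0872
  joint[2] = (4.4829, -0.3922) + 6.6 * (0.9962, -0.0872) = (4.4829 + 6.5749, -0.3922 + -0.5752) = (11.0578, -0.9674)
End effector: (11.0578, -0.9674)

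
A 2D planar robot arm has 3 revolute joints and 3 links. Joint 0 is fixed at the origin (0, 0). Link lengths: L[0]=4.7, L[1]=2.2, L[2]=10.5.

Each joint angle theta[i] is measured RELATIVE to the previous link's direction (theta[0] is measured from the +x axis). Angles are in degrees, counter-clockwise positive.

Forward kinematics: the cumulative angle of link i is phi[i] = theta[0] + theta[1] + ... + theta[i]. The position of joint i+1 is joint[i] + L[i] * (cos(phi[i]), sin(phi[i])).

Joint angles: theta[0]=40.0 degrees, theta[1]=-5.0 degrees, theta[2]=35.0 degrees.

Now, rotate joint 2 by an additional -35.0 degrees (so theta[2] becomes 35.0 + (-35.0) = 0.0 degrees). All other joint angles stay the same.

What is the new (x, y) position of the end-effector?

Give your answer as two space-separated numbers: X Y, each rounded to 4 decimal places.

joint[0] = (0.0000, 0.0000)  (base)
link 0: phi[0] = 40 = 40 deg
  cos(40 deg) = 0.7660, sin(40 deg) = 0.6428
  joint[1] = (0.0000, 0.0000) + 4.7 * (0.7660, 0.6428) = (0.0000 + 3.6004, 0.0000 + 3.0211) = (3.6004, 3.0211)
link 1: phi[1] = 40 + -5 = 35 deg
  cos(35 deg) = 0.8192, sin(35 deg) = 0.5736
  joint[2] = (3.6004, 3.0211) + 2.2 * (0.8192, 0.5736) = (3.6004 + 1.8021, 3.0211 + 1.2619) = (5.4025, 4.2830)
link 2: phi[2] = 40 + -5 + 0 = 35 deg
  cos(35 deg) = 0.8192, sin(35 deg) = 0.5736
  joint[3] = (5.4025, 4.2830) + 10.5 * (0.8192, 0.5736) = (5.4025 + 8.6011, 4.2830 + 6.0226) = (14.0036, 10.3055)
End effector: (14.0036, 10.3055)

Answer: 14.0036 10.3055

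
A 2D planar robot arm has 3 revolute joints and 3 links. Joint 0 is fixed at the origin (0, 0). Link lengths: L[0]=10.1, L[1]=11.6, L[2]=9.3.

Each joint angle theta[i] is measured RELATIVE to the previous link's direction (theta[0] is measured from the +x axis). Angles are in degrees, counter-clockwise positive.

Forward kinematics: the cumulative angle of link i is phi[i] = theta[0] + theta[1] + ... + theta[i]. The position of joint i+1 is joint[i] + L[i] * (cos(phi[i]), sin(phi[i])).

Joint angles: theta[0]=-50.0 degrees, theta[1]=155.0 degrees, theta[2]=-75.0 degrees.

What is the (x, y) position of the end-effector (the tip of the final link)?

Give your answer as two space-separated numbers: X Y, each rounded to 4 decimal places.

Answer: 11.5439 8.1177

Derivation:
joint[0] = (0.0000, 0.0000)  (base)
link 0: phi[0] = -50 = -50 deg
  cos(-50 deg) = 0.6428, sin(-50 deg) = -0.7660
  joint[1] = (0.0000, 0.0000) + 10.1 * (0.6428, -0.7660) = (0.0000 + 6.4922, 0.0000 + -7.7370) = (6.4922, -7.7370)
link 1: phi[1] = -50 + 155 = 105 deg
  cos(105 deg) = -0.2588, sin(105 deg) = 0.9659
  joint[2] = (6.4922, -7.7370) + 11.6 * (-0.2588, 0.9659) = (6.4922 + -3.0023, -7.7370 + 11.2047) = (3.4899, 3.4677)
link 2: phi[2] = -50 + 155 + -75 = 30 deg
  cos(30 deg) = 0.8660, sin(30 deg) = 0.5000
  joint[3] = (3.4899, 3.4677) + 9.3 * (0.8660, 0.5000) = (3.4899 + 8.0540, 3.4677 + 4.6500) = (11.5439, 8.1177)
End effector: (11.5439, 8.1177)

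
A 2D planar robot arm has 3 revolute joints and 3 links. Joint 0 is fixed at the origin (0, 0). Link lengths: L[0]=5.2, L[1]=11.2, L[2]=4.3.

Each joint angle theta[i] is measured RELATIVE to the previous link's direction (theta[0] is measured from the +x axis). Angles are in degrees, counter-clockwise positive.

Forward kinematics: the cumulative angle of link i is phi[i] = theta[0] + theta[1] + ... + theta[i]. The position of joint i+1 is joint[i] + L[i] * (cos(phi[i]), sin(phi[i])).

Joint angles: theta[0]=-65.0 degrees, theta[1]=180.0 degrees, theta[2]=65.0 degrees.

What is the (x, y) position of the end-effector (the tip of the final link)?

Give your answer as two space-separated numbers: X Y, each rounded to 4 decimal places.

Answer: -6.8357 5.4378

Derivation:
joint[0] = (0.0000, 0.0000)  (base)
link 0: phi[0] = -65 = -65 deg
  cos(-65 deg) = 0.4226, sin(-65 deg) = -0.9063
  joint[1] = (0.0000, 0.0000) + 5.2 * (0.4226, -0.9063) = (0.0000 + 2.1976, 0.0000 + -4.7128) = (2.1976, -4.7128)
link 1: phi[1] = -65 + 180 = 115 deg
  cos(115 deg) = -0.4226, sin(115 deg) = 0.9063
  joint[2] = (2.1976, -4.7128) + 11.2 * (-0.4226, 0.9063) = (2.1976 + -4.7333, -4.7128 + 10.1506) = (-2.5357, 5.4378)
link 2: phi[2] = -65 + 180 + 65 = 180 deg
  cos(180 deg) = -1.0000, sin(180 deg) = 0.0000
  joint[3] = (-2.5357, 5.4378) + 4.3 * (-1.0000, 0.0000) = (-2.5357 + -4.3000, 5.4378 + 0.0000) = (-6.8357, 5.4378)
End effector: (-6.8357, 5.4378)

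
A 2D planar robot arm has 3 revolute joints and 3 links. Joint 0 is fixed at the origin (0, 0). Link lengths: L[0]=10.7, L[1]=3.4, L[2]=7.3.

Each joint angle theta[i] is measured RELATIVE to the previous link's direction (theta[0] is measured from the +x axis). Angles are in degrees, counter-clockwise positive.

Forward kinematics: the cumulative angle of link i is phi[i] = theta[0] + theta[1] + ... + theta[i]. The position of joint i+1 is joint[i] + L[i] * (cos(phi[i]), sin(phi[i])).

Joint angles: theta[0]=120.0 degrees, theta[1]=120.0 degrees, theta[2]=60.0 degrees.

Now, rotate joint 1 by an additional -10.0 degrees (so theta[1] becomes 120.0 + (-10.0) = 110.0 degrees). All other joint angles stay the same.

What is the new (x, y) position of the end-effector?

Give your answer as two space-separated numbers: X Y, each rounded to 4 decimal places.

joint[0] = (0.0000, 0.0000)  (base)
link 0: phi[0] = 120 = 120 deg
  cos(120 deg) = -0.5000, sin(120 deg) = 0.8660
  joint[1] = (0.0000, 0.0000) + 10.7 * (-0.5000, 0.8660) = (0.0000 + -5.3500, 0.0000 + 9.2665) = (-5.3500, 9.2665)
link 1: phi[1] = 120 + 110 = 230 deg
  cos(230 deg) = -0.6428, sin(230 deg) = -0.7660
  joint[2] = (-5.3500, 9.2665) + 3.4 * (-0.6428, -0.7660) = (-5.3500 + -2.1855, 9.2665 + -2.6046) = (-7.5355, 6.6619)
link 2: phi[2] = 120 + 110 + 60 = 290 deg
  cos(290 deg) = 0.3420, sin(290 deg) = -0.9397
  joint[3] = (-7.5355, 6.6619) + 7.3 * (0.3420, -0.9397) = (-7.5355 + 2.4967, 6.6619 + -6.8598) = (-5.0387, -0.1978)
End effector: (-5.0387, -0.1978)

Answer: -5.0387 -0.1978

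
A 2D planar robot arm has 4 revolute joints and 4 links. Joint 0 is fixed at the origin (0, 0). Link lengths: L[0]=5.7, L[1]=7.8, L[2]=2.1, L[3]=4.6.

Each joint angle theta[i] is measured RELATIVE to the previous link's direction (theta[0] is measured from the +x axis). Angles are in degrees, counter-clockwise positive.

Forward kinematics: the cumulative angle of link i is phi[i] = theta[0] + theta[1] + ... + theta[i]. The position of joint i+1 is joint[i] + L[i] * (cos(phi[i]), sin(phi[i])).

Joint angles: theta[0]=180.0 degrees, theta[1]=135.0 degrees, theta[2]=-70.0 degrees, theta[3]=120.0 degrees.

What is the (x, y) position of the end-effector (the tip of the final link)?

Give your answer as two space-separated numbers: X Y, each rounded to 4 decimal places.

Answer: 3.5104 -7.0178

Derivation:
joint[0] = (0.0000, 0.0000)  (base)
link 0: phi[0] = 180 = 180 deg
  cos(180 deg) = -1.0000, sin(180 deg) = 0.0000
  joint[1] = (0.0000, 0.0000) + 5.7 * (-1.0000, 0.0000) = (0.0000 + -5.7000, 0.0000 + 0.0000) = (-5.7000, 0.0000)
link 1: phi[1] = 180 + 135 = 315 deg
  cos(315 deg) = 0.7071, sin(315 deg) = -0.7071
  joint[2] = (-5.7000, 0.0000) + 7.8 * (0.7071, -0.7071) = (-5.7000 + 5.5154, 0.0000 + -5.5154) = (-0.1846, -5.5154)
link 2: phi[2] = 180 + 135 + -70 = 245 deg
  cos(245 deg) = -0.4226, sin(245 deg) = -0.9063
  joint[3] = (-0.1846, -5.5154) + 2.1 * (-0.4226, -0.9063) = (-0.1846 + -0.8875, -5.5154 + -1.9032) = (-1.0721, -7.4187)
link 3: phi[3] = 180 + 135 + -70 + 120 = 365 deg
  cos(365 deg) = 0.9962, sin(365 deg) = 0.0872
  joint[4] = (-1.0721, -7.4187) + 4.6 * (0.9962, 0.0872) = (-1.0721 + 4.5825, -7.4187 + 0.4009) = (3.5104, -7.0178)
End effector: (3.5104, -7.0178)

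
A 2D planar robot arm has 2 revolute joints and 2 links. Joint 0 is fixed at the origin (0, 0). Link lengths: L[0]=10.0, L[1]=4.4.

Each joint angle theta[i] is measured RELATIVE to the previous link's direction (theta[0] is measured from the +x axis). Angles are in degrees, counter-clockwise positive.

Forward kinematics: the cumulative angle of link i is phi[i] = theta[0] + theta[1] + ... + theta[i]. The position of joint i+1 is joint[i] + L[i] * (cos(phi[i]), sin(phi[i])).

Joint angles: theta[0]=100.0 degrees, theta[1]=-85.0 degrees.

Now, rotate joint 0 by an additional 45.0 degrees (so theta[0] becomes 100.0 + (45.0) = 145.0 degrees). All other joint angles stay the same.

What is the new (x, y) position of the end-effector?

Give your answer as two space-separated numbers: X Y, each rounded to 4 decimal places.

Answer: -5.9915 9.5463

Derivation:
joint[0] = (0.0000, 0.0000)  (base)
link 0: phi[0] = 145 = 145 deg
  cos(145 deg) = -0.8192, sin(145 deg) = 0.5736
  joint[1] = (0.0000, 0.0000) + 10 * (-0.8192, 0.5736) = (0.0000 + -8.1915, 0.0000 + 5.7358) = (-8.1915, 5.7358)
link 1: phi[1] = 145 + -85 = 60 deg
  cos(60 deg) = 0.5000, sin(60 deg) = 0.8660
  joint[2] = (-8.1915, 5.7358) + 4.4 * (0.5000, 0.8660) = (-8.1915 + 2.2000, 5.7358 + 3.8105) = (-5.9915, 9.5463)
End effector: (-5.9915, 9.5463)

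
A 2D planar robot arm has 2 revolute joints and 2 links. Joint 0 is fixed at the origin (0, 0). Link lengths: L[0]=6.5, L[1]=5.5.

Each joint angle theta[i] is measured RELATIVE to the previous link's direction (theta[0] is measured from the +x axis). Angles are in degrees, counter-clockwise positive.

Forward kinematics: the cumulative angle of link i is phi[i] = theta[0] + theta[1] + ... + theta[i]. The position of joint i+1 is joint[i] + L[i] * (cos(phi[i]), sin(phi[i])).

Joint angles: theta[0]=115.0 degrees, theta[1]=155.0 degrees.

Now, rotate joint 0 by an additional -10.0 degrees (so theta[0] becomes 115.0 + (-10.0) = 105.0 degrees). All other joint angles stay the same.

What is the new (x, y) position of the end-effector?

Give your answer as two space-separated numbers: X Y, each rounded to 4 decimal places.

joint[0] = (0.0000, 0.0000)  (base)
link 0: phi[0] = 105 = 105 deg
  cos(105 deg) = -0.2588, sin(105 deg) = 0.9659
  joint[1] = (0.0000, 0.0000) + 6.5 * (-0.2588, 0.9659) = (0.0000 + -1.6823, 0.0000 + 6.2785) = (-1.6823, 6.2785)
link 1: phi[1] = 105 + 155 = 260 deg
  cos(260 deg) = -0.1736, sin(260 deg) = -0.9848
  joint[2] = (-1.6823, 6.2785) + 5.5 * (-0.1736, -0.9848) = (-1.6823 + -0.9551, 6.2785 + -5.4164) = (-2.6374, 0.8621)
End effector: (-2.6374, 0.8621)

Answer: -2.6374 0.8621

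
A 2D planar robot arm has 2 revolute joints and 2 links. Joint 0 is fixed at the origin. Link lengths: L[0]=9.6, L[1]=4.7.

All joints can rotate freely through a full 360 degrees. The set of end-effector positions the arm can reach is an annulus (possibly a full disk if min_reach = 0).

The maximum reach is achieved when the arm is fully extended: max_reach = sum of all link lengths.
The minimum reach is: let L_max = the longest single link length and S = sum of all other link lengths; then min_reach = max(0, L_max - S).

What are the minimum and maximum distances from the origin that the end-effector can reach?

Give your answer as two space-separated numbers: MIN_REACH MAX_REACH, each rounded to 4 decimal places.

Answer: 4.9000 14.3000

Derivation:
Link lengths: [9.6, 4.7]
max_reach = 9.6 + 4.7 = 14.3
L_max = max([9.6, 4.7]) = 9.6
S (sum of others) = 14.3 - 9.6 = 4.7
min_reach = max(0, 9.6 - 4.7) = max(0, 4.9) = 4.9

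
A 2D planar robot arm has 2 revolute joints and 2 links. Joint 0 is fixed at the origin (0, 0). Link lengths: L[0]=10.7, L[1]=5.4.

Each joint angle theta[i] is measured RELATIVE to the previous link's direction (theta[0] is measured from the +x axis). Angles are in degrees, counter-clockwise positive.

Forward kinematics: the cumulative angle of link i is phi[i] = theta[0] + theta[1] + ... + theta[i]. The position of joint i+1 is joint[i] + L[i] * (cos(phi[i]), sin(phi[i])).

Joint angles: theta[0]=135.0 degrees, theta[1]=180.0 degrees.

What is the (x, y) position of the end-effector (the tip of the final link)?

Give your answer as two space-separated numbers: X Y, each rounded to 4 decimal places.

Answer: -3.7477 3.7477

Derivation:
joint[0] = (0.0000, 0.0000)  (base)
link 0: phi[0] = 135 = 135 deg
  cos(135 deg) = -0.7071, sin(135 deg) = 0.7071
  joint[1] = (0.0000, 0.0000) + 10.7 * (-0.7071, 0.7071) = (0.0000 + -7.5660, 0.0000 + 7.5660) = (-7.5660, 7.5660)
link 1: phi[1] = 135 + 180 = 315 deg
  cos(315 deg) = 0.7071, sin(315 deg) = -0.7071
  joint[2] = (-7.5660, 7.5660) + 5.4 * (0.7071, -0.7071) = (-7.5660 + 3.8184, 7.5660 + -3.8184) = (-3.7477, 3.7477)
End effector: (-3.7477, 3.7477)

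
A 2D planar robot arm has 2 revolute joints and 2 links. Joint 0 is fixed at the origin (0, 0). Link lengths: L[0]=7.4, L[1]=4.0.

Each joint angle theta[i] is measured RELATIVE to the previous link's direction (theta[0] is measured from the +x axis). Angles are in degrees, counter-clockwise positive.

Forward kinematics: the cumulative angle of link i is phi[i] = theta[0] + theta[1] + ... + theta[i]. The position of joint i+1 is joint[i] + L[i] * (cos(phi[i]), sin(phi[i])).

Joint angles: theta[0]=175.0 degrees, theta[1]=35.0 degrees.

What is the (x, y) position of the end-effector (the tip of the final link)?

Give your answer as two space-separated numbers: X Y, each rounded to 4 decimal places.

joint[0] = (0.0000, 0.0000)  (base)
link 0: phi[0] = 175 = 175 deg
  cos(175 deg) = -0.9962, sin(175 deg) = 0.0872
  joint[1] = (0.0000, 0.0000) + 7.4 * (-0.9962, 0.0872) = (0.0000 + -7.3718, 0.0000 + 0.6450) = (-7.3718, 0.6450)
link 1: phi[1] = 175 + 35 = 210 deg
  cos(210 deg) = -0.8660, sin(210 deg) = -0.5000
  joint[2] = (-7.3718, 0.6450) + 4 * (-0.8660, -0.5000) = (-7.3718 + -3.4641, 0.6450 + -2.0000) = (-10.8359, -1.3550)
End effector: (-10.8359, -1.3550)

Answer: -10.8359 -1.3550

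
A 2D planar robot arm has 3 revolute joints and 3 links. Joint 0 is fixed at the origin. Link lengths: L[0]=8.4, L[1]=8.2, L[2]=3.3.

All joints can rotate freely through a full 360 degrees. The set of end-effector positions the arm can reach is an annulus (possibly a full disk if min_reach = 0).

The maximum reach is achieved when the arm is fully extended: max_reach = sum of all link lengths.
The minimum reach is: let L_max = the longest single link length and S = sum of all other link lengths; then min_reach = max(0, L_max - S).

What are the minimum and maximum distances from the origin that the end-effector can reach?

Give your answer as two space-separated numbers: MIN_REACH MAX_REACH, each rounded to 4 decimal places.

Link lengths: [8.4, 8.2, 3.3]
max_reach = 8.4 + 8.2 + 3.3 = 19.9
L_max = max([8.4, 8.2, 3.3]) = 8.4
S (sum of others) = 19.9 - 8.4 = 11.5
min_reach = max(0, 8.4 - 11.5) = max(0, -3.1) = 0

Answer: 0.0000 19.9000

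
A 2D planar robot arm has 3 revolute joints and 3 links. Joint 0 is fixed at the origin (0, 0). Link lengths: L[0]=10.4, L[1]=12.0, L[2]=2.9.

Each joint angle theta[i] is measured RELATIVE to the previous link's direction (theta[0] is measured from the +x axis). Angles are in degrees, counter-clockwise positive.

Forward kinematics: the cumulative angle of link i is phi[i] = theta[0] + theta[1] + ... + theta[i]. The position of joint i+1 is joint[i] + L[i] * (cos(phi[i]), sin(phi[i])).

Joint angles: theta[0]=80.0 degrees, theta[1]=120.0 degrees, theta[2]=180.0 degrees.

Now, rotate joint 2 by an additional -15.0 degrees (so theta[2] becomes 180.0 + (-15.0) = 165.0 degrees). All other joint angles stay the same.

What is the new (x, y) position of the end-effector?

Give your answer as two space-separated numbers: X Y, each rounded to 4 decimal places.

joint[0] = (0.0000, 0.0000)  (base)
link 0: phi[0] = 80 = 80 deg
  cos(80 deg) = 0.1736, sin(80 deg) = 0.9848
  joint[1] = (0.0000, 0.0000) + 10.4 * (0.1736, 0.9848) = (0.0000 + 1.8059, 0.0000 + 10.2420) = (1.8059, 10.2420)
link 1: phi[1] = 80 + 120 = 200 deg
  cos(200 deg) = -0.9397, sin(200 deg) = -0.3420
  joint[2] = (1.8059, 10.2420) + 12 * (-0.9397, -0.3420) = (1.8059 + -11.2763, 10.2420 + -4.1042) = (-9.4704, 6.1378)
link 2: phi[2] = 80 + 120 + 165 = 365 deg
  cos(365 deg) = 0.9962, sin(365 deg) = 0.0872
  joint[3] = (-9.4704, 6.1378) + 2.9 * (0.9962, 0.0872) = (-9.4704 + 2.8890, 6.1378 + 0.2528) = (-6.5814, 6.3905)
End effector: (-6.5814, 6.3905)

Answer: -6.5814 6.3905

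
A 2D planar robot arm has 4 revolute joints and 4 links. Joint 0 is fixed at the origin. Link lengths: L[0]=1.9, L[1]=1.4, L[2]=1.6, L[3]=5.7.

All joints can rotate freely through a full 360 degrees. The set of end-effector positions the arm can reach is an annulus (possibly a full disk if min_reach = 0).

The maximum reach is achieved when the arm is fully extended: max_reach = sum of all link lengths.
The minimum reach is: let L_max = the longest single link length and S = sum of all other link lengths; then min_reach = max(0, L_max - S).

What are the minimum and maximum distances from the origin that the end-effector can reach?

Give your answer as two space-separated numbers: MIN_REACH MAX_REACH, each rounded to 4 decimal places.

Link lengths: [1.9, 1.4, 1.6, 5.7]
max_reach = 1.9 + 1.4 + 1.6 + 5.7 = 10.6
L_max = max([1.9, 1.4, 1.6, 5.7]) = 5.7
S (sum of others) = 10.6 - 5.7 = 4.9
min_reach = max(0, 5.7 - 4.9) = max(0, 0.8) = 0.8

Answer: 0.8000 10.6000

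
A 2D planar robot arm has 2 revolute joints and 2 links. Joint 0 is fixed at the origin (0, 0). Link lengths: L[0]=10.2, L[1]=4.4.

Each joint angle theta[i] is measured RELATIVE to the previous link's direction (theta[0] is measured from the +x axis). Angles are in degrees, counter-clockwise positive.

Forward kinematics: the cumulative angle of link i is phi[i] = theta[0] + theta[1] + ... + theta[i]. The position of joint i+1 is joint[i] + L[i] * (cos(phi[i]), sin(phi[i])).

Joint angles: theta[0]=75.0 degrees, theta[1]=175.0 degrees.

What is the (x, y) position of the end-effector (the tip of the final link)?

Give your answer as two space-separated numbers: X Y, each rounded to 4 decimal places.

Answer: 1.1351 5.7178

Derivation:
joint[0] = (0.0000, 0.0000)  (base)
link 0: phi[0] = 75 = 75 deg
  cos(75 deg) = 0.2588, sin(75 deg) = 0.9659
  joint[1] = (0.0000, 0.0000) + 10.2 * (0.2588, 0.9659) = (0.0000 + 2.6400, 0.0000 + 9.8524) = (2.6400, 9.8524)
link 1: phi[1] = 75 + 175 = 250 deg
  cos(250 deg) = -0.3420, sin(250 deg) = -0.9397
  joint[2] = (2.6400, 9.8524) + 4.4 * (-0.3420, -0.9397) = (2.6400 + -1.5049, 9.8524 + -4.1346) = (1.1351, 5.7178)
End effector: (1.1351, 5.7178)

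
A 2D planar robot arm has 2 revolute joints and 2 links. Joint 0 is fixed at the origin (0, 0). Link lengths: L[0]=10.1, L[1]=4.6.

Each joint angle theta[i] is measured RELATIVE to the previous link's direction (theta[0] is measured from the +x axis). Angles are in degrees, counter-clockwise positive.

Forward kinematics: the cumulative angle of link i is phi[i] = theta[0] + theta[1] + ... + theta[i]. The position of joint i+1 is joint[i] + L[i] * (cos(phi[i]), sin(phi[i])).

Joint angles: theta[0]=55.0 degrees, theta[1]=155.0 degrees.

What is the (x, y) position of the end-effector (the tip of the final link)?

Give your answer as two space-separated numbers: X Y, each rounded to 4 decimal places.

Answer: 1.8094 5.9734

Derivation:
joint[0] = (0.0000, 0.0000)  (base)
link 0: phi[0] = 55 = 55 deg
  cos(55 deg) = 0.5736, sin(55 deg) = 0.8192
  joint[1] = (0.0000, 0.0000) + 10.1 * (0.5736, 0.8192) = (0.0000 + 5.7931, 0.0000 + 8.2734) = (5.7931, 8.2734)
link 1: phi[1] = 55 + 155 = 210 deg
  cos(210 deg) = -0.8660, sin(210 deg) = -0.5000
  joint[2] = (5.7931, 8.2734) + 4.6 * (-0.8660, -0.5000) = (5.7931 + -3.9837, 8.2734 + -2.3000) = (1.8094, 5.9734)
End effector: (1.8094, 5.9734)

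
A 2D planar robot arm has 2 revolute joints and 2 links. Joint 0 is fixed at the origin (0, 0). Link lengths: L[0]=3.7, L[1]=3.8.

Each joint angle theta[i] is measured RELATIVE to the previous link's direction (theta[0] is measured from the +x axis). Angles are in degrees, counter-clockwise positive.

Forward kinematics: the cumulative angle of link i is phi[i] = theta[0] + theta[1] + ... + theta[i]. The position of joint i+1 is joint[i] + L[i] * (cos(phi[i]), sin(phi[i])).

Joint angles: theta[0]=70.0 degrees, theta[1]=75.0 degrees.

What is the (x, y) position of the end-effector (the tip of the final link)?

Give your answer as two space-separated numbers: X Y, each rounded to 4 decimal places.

joint[0] = (0.0000, 0.0000)  (base)
link 0: phi[0] = 70 = 70 deg
  cos(70 deg) = 0.3420, sin(70 deg) = 0.9397
  joint[1] = (0.0000, 0.0000) + 3.7 * (0.3420, 0.9397) = (0.0000 + 1.2655, 0.0000 + 3.4769) = (1.2655, 3.4769)
link 1: phi[1] = 70 + 75 = 145 deg
  cos(145 deg) = -0.8192, sin(145 deg) = 0.5736
  joint[2] = (1.2655, 3.4769) + 3.8 * (-0.8192, 0.5736) = (1.2655 + -3.1128, 3.4769 + 2.1796) = (-1.8473, 5.6565)
End effector: (-1.8473, 5.6565)

Answer: -1.8473 5.6565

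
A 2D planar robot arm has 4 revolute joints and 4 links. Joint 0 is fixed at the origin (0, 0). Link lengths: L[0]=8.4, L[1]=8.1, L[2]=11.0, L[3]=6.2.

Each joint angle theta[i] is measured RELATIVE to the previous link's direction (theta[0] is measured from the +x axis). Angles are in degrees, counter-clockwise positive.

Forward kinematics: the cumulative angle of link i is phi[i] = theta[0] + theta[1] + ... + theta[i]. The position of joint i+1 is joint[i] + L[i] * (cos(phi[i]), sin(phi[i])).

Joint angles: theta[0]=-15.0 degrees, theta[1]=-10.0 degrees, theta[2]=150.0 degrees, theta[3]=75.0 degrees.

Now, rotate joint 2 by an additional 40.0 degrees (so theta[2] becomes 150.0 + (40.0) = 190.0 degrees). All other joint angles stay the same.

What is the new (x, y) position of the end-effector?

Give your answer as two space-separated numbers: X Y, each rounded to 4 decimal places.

Answer: 1.7297 -8.1196

Derivation:
joint[0] = (0.0000, 0.0000)  (base)
link 0: phi[0] = -15 = -15 deg
  cos(-15 deg) = 0.9659, sin(-15 deg) = -0.2588
  joint[1] = (0.0000, 0.0000) + 8.4 * (0.9659, -0.2588) = (0.0000 + 8.1138, 0.0000 + -2.1741) = (8.1138, -2.1741)
link 1: phi[1] = -15 + -10 = -25 deg
  cos(-25 deg) = 0.9063, sin(-25 deg) = -0.4226
  joint[2] = (8.1138, -2.1741) + 8.1 * (0.9063, -0.4226) = (8.1138 + 7.3411, -2.1741 + -3.4232) = (15.4549, -5.5973)
link 2: phi[2] = -15 + -10 + 190 = 165 deg
  cos(165 deg) = -0.9659, sin(165 deg) = 0.2588
  joint[3] = (15.4549, -5.5973) + 11 * (-0.9659, 0.2588) = (15.4549 + -10.6252, -5.5973 + 2.8470) = (4.8297, -2.7503)
link 3: phi[3] = -15 + -10 + 190 + 75 = 240 deg
  cos(240 deg) = -0.5000, sin(240 deg) = -0.8660
  joint[4] = (4.8297, -2.7503) + 6.2 * (-0.5000, -0.8660) = (4.8297 + -3.1000, -2.7503 + -5.3694) = (1.7297, -8.1196)
End effector: (1.7297, -8.1196)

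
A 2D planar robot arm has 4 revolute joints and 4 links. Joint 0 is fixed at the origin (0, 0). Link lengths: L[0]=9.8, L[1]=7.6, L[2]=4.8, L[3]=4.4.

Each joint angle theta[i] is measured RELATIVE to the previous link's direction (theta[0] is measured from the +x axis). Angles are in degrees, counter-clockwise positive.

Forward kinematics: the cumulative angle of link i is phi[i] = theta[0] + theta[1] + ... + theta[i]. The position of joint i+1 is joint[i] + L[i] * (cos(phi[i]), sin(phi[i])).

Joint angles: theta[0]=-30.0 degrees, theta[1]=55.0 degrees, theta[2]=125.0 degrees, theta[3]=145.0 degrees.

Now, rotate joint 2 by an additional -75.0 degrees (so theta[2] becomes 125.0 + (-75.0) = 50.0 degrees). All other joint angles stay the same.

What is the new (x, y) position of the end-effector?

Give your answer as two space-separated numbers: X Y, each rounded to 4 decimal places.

joint[0] = (0.0000, 0.0000)  (base)
link 0: phi[0] = -30 = -30 deg
  cos(-30 deg) = 0.8660, sin(-30 deg) = -0.5000
  joint[1] = (0.0000, 0.0000) + 9.8 * (0.8660, -0.5000) = (0.0000 + 8.4870, 0.0000 + -4.9000) = (8.4870, -4.9000)
link 1: phi[1] = -30 + 55 = 25 deg
  cos(25 deg) = 0.9063, sin(25 deg) = 0.4226
  joint[2] = (8.4870, -4.9000) + 7.6 * (0.9063, 0.4226) = (8.4870 + 6.8879, -4.9000 + 3.2119) = (15.3750, -1.6881)
link 2: phi[2] = -30 + 55 + 50 = 75 deg
  cos(75 deg) = 0.2588, sin(75 deg) = 0.9659
  joint[3] = (15.3750, -1.6881) + 4.8 * (0.2588, 0.9659) = (15.3750 + 1.2423, -1.6881 + 4.6364) = (16.6173, 2.9483)
link 3: phi[3] = -30 + 55 + 50 + 145 = 220 deg
  cos(220 deg) = -0.7660, sin(220 deg) = -0.6428
  joint[4] = (16.6173, 2.9483) + 4.4 * (-0.7660, -0.6428) = (16.6173 + -3.3706, 2.9483 + -2.8283) = (13.2467, 0.1201)
End effector: (13.2467, 0.1201)

Answer: 13.2467 0.1201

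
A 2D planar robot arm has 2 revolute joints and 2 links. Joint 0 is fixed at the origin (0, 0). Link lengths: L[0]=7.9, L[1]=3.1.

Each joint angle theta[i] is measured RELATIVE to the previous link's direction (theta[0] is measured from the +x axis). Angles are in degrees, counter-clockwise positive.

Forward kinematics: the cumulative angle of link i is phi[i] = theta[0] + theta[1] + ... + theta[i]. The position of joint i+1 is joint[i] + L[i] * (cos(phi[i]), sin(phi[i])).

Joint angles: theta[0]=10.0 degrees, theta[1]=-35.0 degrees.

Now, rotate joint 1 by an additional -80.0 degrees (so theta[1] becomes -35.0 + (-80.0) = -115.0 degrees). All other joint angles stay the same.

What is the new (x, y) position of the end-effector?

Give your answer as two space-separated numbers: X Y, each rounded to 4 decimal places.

Answer: 6.9776 -1.6225

Derivation:
joint[0] = (0.0000, 0.0000)  (base)
link 0: phi[0] = 10 = 10 deg
  cos(10 deg) = 0.9848, sin(10 deg) = 0.1736
  joint[1] = (0.0000, 0.0000) + 7.9 * (0.9848, 0.1736) = (0.0000 + 7.7800, 0.0000 + 1.3718) = (7.7800, 1.3718)
link 1: phi[1] = 10 + -115 = -105 deg
  cos(-105 deg) = -0.2588, sin(-105 deg) = -0.9659
  joint[2] = (7.7800, 1.3718) + 3.1 * (-0.2588, -0.9659) = (7.7800 + -0.8023, 1.3718 + -2.9944) = (6.9776, -1.6225)
End effector: (6.9776, -1.6225)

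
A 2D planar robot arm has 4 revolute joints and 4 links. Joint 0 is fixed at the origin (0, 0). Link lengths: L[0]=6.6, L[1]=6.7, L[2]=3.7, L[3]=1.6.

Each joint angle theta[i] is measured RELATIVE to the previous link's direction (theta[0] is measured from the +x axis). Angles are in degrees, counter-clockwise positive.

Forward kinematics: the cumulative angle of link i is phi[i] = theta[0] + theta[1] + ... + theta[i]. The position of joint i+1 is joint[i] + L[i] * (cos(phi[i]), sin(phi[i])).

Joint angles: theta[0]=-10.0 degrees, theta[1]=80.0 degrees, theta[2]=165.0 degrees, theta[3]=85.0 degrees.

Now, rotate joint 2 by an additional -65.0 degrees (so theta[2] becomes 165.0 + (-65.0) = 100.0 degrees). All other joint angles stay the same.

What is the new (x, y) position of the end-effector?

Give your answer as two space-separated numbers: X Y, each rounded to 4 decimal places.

joint[0] = (0.0000, 0.0000)  (base)
link 0: phi[0] = -10 = -10 deg
  cos(-10 deg) = 0.9848, sin(-10 deg) = -0.1736
  joint[1] = (0.0000, 0.0000) + 6.6 * (0.9848, -0.1736) = (0.0000 + 6.4997, 0.0000 + -1.1461) = (6.4997, -1.1461)
link 1: phi[1] = -10 + 80 = 70 deg
  cos(70 deg) = 0.3420, sin(70 deg) = 0.9397
  joint[2] = (6.4997, -1.1461) + 6.7 * (0.3420, 0.9397) = (6.4997 + 2.2915, -1.1461 + 6.2959) = (8.7913, 5.1499)
link 2: phi[2] = -10 + 80 + 100 = 170 deg
  cos(170 deg) = -0.9848, sin(170 deg) = 0.1736
  joint[3] = (8.7913, 5.1499) + 3.7 * (-0.9848, 0.1736) = (8.7913 + -3.6438, 5.1499 + 0.6425) = (5.1475, 5.7924)
link 3: phi[3] = -10 + 80 + 100 + 85 = 255 deg
  cos(255 deg) = -0.2588, sin(255 deg) = -0.9659
  joint[4] = (5.1475, 5.7924) + 1.6 * (-0.2588, -0.9659) = (5.1475 + -0.4141, 5.7924 + -1.5455) = (4.7334, 4.2469)
End effector: (4.7334, 4.2469)

Answer: 4.7334 4.2469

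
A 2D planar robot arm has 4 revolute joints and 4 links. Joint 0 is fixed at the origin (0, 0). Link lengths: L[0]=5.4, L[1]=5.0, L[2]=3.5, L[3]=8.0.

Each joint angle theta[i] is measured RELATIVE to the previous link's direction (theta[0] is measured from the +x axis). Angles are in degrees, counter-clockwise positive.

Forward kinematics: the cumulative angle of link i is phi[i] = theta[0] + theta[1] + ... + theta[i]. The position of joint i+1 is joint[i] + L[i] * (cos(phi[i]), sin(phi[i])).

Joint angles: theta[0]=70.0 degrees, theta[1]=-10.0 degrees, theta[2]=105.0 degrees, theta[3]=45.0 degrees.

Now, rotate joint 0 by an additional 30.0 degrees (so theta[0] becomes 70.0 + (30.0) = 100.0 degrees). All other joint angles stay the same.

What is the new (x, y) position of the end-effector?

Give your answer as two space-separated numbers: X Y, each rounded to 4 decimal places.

joint[0] = (0.0000, 0.0000)  (base)
link 0: phi[0] = 100 = 100 deg
  cos(100 deg) = -0.1736, sin(100 deg) = 0.9848
  joint[1] = (0.0000, 0.0000) + 5.4 * (-0.1736, 0.9848) = (0.0000 + -0.9377, 0.0000 + 5.3180) = (-0.9377, 5.3180)
link 1: phi[1] = 100 + -10 = 90 deg
  cos(90 deg) = 0.0000, sin(90 deg) = 1.0000
  joint[2] = (-0.9377, 5.3180) + 5 * (0.0000, 1.0000) = (-0.9377 + 0.0000, 5.3180 + 5.0000) = (-0.9377, 10.3180)
link 2: phi[2] = 100 + -10 + 105 = 195 deg
  cos(195 deg) = -0.9659, sin(195 deg) = -0.2588
  joint[3] = (-0.9377, 10.3180) + 3.5 * (-0.9659, -0.2588) = (-0.9377 + -3.3807, 10.3180 + -0.9059) = (-4.3184, 9.4121)
link 3: phi[3] = 100 + -10 + 105 + 45 = 240 deg
  cos(240 deg) = -0.5000, sin(240 deg) = -0.8660
  joint[4] = (-4.3184, 9.4121) + 8 * (-0.5000, -0.8660) = (-4.3184 + -4.0000, 9.4121 + -6.9282) = (-8.3184, 2.4839)
End effector: (-8.3184, 2.4839)

Answer: -8.3184 2.4839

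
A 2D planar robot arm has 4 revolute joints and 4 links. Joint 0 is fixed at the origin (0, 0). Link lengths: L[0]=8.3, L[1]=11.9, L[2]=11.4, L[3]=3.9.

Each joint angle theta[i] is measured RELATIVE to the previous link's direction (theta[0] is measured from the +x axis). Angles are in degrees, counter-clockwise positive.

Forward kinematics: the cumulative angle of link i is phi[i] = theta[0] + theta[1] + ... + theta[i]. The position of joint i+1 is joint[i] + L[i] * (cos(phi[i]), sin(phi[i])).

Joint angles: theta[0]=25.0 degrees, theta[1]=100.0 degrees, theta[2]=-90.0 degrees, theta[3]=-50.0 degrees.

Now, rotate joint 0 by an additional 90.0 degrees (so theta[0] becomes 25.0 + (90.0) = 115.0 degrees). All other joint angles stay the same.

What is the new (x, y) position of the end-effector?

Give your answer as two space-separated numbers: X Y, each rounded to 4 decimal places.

joint[0] = (0.0000, 0.0000)  (base)
link 0: phi[0] = 115 = 115 deg
  cos(115 deg) = -0.4226, sin(115 deg) = 0.9063
  joint[1] = (0.0000, 0.0000) + 8.3 * (-0.4226, 0.9063) = (0.0000 + -3.5077, 0.0000 + 7.5224) = (-3.5077, 7.5224)
link 1: phi[1] = 115 + 100 = 215 deg
  cos(215 deg) = -0.8192, sin(215 deg) = -0.5736
  joint[2] = (-3.5077, 7.5224) + 11.9 * (-0.8192, -0.5736) = (-3.5077 + -9.7479, 7.5224 + -6.8256) = (-13.2556, 0.6968)
link 2: phi[2] = 115 + 100 + -90 = 125 deg
  cos(125 deg) = -0.5736, sin(125 deg) = 0.8192
  joint[3] = (-13.2556, 0.6968) + 11.4 * (-0.5736, 0.8192) = (-13.2556 + -6.5388, 0.6968 + 9.3383) = (-19.7944, 10.0351)
link 3: phi[3] = 115 + 100 + -90 + -50 = 75 deg
  cos(75 deg) = 0.2588, sin(75 deg) = 0.9659
  joint[4] = (-19.7944, 10.0351) + 3.9 * (0.2588, 0.9659) = (-19.7944 + 1.0094, 10.0351 + 3.7671) = (-18.7850, 13.8022)
End effector: (-18.7850, 13.8022)

Answer: -18.7850 13.8022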